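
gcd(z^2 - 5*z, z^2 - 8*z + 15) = z - 5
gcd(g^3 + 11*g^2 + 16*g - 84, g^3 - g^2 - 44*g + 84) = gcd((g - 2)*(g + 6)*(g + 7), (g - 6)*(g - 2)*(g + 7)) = g^2 + 5*g - 14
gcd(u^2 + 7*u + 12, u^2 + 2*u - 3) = u + 3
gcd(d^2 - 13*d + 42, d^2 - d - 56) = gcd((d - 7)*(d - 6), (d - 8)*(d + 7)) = 1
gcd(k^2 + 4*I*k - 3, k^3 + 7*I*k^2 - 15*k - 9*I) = k^2 + 4*I*k - 3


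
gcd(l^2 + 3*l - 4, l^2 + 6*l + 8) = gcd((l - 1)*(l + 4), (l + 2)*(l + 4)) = l + 4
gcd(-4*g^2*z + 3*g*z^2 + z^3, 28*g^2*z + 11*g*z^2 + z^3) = 4*g*z + z^2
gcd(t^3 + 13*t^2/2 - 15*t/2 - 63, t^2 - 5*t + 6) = t - 3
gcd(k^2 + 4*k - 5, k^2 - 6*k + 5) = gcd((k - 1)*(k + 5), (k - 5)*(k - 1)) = k - 1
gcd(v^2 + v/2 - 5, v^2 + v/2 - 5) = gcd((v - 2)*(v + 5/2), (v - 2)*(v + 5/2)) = v^2 + v/2 - 5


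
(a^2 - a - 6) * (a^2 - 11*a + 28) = a^4 - 12*a^3 + 33*a^2 + 38*a - 168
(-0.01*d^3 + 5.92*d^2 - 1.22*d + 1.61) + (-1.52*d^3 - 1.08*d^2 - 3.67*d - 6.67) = -1.53*d^3 + 4.84*d^2 - 4.89*d - 5.06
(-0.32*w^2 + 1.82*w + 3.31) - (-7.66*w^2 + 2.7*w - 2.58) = 7.34*w^2 - 0.88*w + 5.89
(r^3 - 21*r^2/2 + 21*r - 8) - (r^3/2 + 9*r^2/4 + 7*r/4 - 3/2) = r^3/2 - 51*r^2/4 + 77*r/4 - 13/2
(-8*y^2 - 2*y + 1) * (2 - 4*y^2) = 32*y^4 + 8*y^3 - 20*y^2 - 4*y + 2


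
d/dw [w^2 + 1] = 2*w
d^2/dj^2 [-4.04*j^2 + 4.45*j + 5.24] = -8.08000000000000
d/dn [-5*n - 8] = -5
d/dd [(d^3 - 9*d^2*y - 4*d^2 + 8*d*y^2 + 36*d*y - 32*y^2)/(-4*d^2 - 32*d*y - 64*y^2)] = (-d^3 - 12*d^2*y + 80*d*y^2 + 68*d*y - 32*y^3 - 208*y^2)/(4*(d^3 + 12*d^2*y + 48*d*y^2 + 64*y^3))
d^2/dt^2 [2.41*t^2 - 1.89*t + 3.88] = 4.82000000000000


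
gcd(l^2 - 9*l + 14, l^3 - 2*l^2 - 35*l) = l - 7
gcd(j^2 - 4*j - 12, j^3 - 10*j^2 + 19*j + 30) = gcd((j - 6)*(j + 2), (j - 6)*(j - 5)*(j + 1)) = j - 6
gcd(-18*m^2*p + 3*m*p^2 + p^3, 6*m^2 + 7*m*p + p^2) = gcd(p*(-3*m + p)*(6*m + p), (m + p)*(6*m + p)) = 6*m + p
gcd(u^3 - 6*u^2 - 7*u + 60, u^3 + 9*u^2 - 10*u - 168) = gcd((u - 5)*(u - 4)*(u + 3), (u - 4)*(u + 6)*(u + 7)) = u - 4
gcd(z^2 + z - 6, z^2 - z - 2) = z - 2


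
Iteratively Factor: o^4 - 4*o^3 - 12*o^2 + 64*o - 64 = (o - 2)*(o^3 - 2*o^2 - 16*o + 32) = (o - 4)*(o - 2)*(o^2 + 2*o - 8) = (o - 4)*(o - 2)*(o + 4)*(o - 2)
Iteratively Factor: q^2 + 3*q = (q)*(q + 3)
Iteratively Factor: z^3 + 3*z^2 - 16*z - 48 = (z - 4)*(z^2 + 7*z + 12) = (z - 4)*(z + 3)*(z + 4)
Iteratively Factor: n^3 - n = (n)*(n^2 - 1) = n*(n + 1)*(n - 1)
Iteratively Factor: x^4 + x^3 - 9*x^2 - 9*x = (x + 1)*(x^3 - 9*x) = (x + 1)*(x + 3)*(x^2 - 3*x) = (x - 3)*(x + 1)*(x + 3)*(x)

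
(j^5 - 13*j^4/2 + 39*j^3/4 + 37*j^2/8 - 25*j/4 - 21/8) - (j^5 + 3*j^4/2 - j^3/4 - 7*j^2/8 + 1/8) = -8*j^4 + 10*j^3 + 11*j^2/2 - 25*j/4 - 11/4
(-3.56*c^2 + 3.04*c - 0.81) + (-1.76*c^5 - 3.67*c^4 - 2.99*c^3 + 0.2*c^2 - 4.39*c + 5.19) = -1.76*c^5 - 3.67*c^4 - 2.99*c^3 - 3.36*c^2 - 1.35*c + 4.38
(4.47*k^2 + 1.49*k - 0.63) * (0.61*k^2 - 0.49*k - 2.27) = 2.7267*k^4 - 1.2814*k^3 - 11.2613*k^2 - 3.0736*k + 1.4301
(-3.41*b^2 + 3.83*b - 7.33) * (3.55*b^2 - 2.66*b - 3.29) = -12.1055*b^4 + 22.6671*b^3 - 24.9904*b^2 + 6.8971*b + 24.1157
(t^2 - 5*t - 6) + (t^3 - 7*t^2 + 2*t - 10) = t^3 - 6*t^2 - 3*t - 16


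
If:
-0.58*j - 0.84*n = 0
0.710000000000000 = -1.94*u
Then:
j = -1.44827586206897*n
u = -0.37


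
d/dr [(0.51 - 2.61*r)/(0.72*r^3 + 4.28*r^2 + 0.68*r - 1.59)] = (3.7584*r^3 + 10.0692*r^2 - 4.3656*r + 3.8031)/(0.5184*r^6 + 6.1632*r^5 + 19.2976*r^4 + 3.5312*r^3 - 13.148*r^2 - 2.1624*r + 2.5281)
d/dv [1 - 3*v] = -3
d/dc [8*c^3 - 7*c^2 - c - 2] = 24*c^2 - 14*c - 1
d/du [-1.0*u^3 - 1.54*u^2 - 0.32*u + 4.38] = -3.0*u^2 - 3.08*u - 0.32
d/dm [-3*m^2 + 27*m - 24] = 27 - 6*m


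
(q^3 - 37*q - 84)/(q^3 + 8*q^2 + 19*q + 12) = (q - 7)/(q + 1)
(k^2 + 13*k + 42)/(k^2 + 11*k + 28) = (k + 6)/(k + 4)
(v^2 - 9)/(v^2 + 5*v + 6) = (v - 3)/(v + 2)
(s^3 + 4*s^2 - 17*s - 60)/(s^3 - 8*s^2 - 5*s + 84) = (s + 5)/(s - 7)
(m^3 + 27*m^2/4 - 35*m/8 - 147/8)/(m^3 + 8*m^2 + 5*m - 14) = (m^2 - m/4 - 21/8)/(m^2 + m - 2)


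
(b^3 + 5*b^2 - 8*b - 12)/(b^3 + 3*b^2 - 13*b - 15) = (b^2 + 4*b - 12)/(b^2 + 2*b - 15)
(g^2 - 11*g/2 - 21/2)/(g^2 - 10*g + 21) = (g + 3/2)/(g - 3)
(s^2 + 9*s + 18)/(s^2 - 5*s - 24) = (s + 6)/(s - 8)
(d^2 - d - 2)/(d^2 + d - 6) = (d + 1)/(d + 3)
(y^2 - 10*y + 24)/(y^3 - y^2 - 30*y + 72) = (y - 6)/(y^2 + 3*y - 18)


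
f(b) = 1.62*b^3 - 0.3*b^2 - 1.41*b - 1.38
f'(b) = 4.86*b^2 - 0.6*b - 1.41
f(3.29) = 48.42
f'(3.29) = 49.22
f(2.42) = 16.41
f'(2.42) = 25.60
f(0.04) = -1.44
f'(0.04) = -1.43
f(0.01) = -1.39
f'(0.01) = -1.42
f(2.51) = 18.81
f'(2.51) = 27.70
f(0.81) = -1.86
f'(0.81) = 1.29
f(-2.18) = -16.52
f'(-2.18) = 22.99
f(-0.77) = -1.21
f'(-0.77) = 1.93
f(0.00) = -1.38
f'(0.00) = -1.41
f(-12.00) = -2827.02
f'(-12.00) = 705.63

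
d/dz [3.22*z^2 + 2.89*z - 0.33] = 6.44*z + 2.89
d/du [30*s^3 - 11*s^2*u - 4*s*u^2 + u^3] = -11*s^2 - 8*s*u + 3*u^2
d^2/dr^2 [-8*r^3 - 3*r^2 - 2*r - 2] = -48*r - 6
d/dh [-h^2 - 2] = -2*h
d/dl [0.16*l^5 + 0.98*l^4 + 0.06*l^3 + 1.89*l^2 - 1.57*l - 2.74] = 0.8*l^4 + 3.92*l^3 + 0.18*l^2 + 3.78*l - 1.57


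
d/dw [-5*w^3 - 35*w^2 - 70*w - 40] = -15*w^2 - 70*w - 70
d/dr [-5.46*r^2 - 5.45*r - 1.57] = -10.92*r - 5.45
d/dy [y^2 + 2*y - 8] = 2*y + 2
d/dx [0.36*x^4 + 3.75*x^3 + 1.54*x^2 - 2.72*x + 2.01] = 1.44*x^3 + 11.25*x^2 + 3.08*x - 2.72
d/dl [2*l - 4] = 2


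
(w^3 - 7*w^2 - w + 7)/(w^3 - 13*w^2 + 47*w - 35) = (w + 1)/(w - 5)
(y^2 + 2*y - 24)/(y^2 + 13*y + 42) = (y - 4)/(y + 7)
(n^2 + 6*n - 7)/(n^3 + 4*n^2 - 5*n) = (n + 7)/(n*(n + 5))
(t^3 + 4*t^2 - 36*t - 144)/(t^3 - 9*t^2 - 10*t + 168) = (t + 6)/(t - 7)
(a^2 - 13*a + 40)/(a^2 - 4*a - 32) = (a - 5)/(a + 4)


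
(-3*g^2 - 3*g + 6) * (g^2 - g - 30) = -3*g^4 + 99*g^2 + 84*g - 180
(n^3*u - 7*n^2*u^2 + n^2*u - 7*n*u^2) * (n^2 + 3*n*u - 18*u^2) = n^5*u - 4*n^4*u^2 + n^4*u - 39*n^3*u^3 - 4*n^3*u^2 + 126*n^2*u^4 - 39*n^2*u^3 + 126*n*u^4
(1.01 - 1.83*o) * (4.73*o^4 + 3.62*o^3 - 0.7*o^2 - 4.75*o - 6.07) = -8.6559*o^5 - 1.8473*o^4 + 4.9372*o^3 + 7.9855*o^2 + 6.3106*o - 6.1307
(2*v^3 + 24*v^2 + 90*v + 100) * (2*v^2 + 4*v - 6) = 4*v^5 + 56*v^4 + 264*v^3 + 416*v^2 - 140*v - 600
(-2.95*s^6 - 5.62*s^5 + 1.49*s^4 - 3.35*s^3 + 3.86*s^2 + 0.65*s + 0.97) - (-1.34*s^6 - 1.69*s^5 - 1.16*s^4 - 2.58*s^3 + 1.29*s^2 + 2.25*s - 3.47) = -1.61*s^6 - 3.93*s^5 + 2.65*s^4 - 0.77*s^3 + 2.57*s^2 - 1.6*s + 4.44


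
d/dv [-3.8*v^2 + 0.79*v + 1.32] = 0.79 - 7.6*v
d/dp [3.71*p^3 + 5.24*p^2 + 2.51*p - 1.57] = 11.13*p^2 + 10.48*p + 2.51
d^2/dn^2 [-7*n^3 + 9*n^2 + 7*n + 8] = 18 - 42*n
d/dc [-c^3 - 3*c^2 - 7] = 3*c*(-c - 2)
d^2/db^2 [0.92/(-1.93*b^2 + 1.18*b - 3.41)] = (6.853816*b^2 - 4.190416*b - 0.92*(3.86*b - 1.18)*(7.72*b - 2.36) + 12.109592)/(1.93*b^2 - 1.18*b + 3.41)^3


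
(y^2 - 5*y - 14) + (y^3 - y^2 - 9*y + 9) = y^3 - 14*y - 5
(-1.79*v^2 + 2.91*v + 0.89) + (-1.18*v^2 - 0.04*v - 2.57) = -2.97*v^2 + 2.87*v - 1.68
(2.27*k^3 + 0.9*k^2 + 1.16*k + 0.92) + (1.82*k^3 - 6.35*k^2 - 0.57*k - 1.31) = 4.09*k^3 - 5.45*k^2 + 0.59*k - 0.39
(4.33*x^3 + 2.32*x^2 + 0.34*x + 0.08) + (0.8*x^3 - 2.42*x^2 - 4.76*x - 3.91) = 5.13*x^3 - 0.1*x^2 - 4.42*x - 3.83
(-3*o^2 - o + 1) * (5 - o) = 3*o^3 - 14*o^2 - 6*o + 5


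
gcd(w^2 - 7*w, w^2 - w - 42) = w - 7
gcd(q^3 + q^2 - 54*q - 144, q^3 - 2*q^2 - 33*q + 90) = q + 6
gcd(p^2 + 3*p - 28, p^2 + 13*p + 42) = p + 7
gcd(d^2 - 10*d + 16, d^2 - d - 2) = d - 2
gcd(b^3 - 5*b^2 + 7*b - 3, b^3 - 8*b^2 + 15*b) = b - 3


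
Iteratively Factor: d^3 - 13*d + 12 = (d - 1)*(d^2 + d - 12) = (d - 3)*(d - 1)*(d + 4)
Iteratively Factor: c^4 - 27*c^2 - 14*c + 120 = (c - 2)*(c^3 + 2*c^2 - 23*c - 60) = (c - 5)*(c - 2)*(c^2 + 7*c + 12) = (c - 5)*(c - 2)*(c + 4)*(c + 3)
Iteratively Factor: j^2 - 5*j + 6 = (j - 3)*(j - 2)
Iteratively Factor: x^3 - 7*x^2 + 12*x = (x - 4)*(x^2 - 3*x) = x*(x - 4)*(x - 3)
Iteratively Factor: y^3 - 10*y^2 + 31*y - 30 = (y - 3)*(y^2 - 7*y + 10) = (y - 3)*(y - 2)*(y - 5)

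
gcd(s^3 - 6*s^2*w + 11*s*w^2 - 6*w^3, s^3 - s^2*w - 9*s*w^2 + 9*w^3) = s^2 - 4*s*w + 3*w^2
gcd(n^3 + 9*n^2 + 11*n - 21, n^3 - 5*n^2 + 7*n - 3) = n - 1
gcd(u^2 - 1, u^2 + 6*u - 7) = u - 1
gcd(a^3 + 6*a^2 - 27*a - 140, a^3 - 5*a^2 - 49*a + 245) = a^2 + 2*a - 35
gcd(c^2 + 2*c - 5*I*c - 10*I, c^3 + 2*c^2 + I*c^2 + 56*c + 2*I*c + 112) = c + 2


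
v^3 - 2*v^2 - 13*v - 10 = (v - 5)*(v + 1)*(v + 2)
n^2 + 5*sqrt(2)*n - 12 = (n - sqrt(2))*(n + 6*sqrt(2))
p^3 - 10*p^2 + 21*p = p*(p - 7)*(p - 3)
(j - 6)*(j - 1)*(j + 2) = j^3 - 5*j^2 - 8*j + 12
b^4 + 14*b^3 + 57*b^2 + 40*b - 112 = (b - 1)*(b + 4)^2*(b + 7)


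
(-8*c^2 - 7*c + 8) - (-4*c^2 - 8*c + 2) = -4*c^2 + c + 6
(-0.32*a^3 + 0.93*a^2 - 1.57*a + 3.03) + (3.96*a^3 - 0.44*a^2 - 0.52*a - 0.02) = 3.64*a^3 + 0.49*a^2 - 2.09*a + 3.01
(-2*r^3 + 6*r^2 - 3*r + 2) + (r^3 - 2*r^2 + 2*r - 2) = -r^3 + 4*r^2 - r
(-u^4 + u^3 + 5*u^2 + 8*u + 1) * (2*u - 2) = -2*u^5 + 4*u^4 + 8*u^3 + 6*u^2 - 14*u - 2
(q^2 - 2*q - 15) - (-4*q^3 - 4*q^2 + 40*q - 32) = 4*q^3 + 5*q^2 - 42*q + 17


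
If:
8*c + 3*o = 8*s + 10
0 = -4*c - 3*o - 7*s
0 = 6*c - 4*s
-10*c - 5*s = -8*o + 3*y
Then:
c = -20/37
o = 290/111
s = -30/37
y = 3370/333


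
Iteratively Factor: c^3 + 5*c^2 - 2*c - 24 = (c - 2)*(c^2 + 7*c + 12) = (c - 2)*(c + 3)*(c + 4)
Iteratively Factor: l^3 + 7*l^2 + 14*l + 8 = (l + 4)*(l^2 + 3*l + 2) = (l + 1)*(l + 4)*(l + 2)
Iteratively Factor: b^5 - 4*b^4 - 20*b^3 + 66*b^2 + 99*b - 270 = (b + 3)*(b^4 - 7*b^3 + b^2 + 63*b - 90) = (b - 3)*(b + 3)*(b^3 - 4*b^2 - 11*b + 30) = (b - 3)*(b + 3)^2*(b^2 - 7*b + 10) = (b - 5)*(b - 3)*(b + 3)^2*(b - 2)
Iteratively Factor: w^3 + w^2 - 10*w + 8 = (w - 1)*(w^2 + 2*w - 8) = (w - 2)*(w - 1)*(w + 4)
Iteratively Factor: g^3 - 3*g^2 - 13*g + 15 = (g - 5)*(g^2 + 2*g - 3) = (g - 5)*(g + 3)*(g - 1)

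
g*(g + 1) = g^2 + g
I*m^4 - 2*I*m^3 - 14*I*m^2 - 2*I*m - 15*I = (m - 5)*(m + 3)*(m + I)*(I*m + 1)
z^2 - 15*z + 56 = (z - 8)*(z - 7)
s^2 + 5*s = s*(s + 5)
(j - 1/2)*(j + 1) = j^2 + j/2 - 1/2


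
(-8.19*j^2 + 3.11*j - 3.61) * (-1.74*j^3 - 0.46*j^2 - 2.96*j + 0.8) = 14.2506*j^5 - 1.644*j^4 + 29.0932*j^3 - 14.097*j^2 + 13.1736*j - 2.888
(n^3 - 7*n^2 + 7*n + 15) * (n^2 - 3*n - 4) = n^5 - 10*n^4 + 24*n^3 + 22*n^2 - 73*n - 60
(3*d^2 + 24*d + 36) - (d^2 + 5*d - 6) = 2*d^2 + 19*d + 42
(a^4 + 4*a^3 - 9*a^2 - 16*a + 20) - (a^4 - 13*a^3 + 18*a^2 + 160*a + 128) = 17*a^3 - 27*a^2 - 176*a - 108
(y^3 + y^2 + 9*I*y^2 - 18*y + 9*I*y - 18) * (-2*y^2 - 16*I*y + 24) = -2*y^5 - 2*y^4 - 34*I*y^4 + 204*y^3 - 34*I*y^3 + 204*y^2 + 504*I*y^2 - 432*y + 504*I*y - 432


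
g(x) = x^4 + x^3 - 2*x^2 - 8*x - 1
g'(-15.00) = -12773.00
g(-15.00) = 46919.00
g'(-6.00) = -740.00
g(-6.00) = 1055.00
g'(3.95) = 269.53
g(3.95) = 241.26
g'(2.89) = 102.05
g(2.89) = 53.07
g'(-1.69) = -11.98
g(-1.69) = 10.14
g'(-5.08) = -434.65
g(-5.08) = 522.90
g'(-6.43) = -921.64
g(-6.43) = 1411.30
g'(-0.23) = -6.97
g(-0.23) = 0.72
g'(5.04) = 560.14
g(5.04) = 681.14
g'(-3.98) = -196.74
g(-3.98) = 187.03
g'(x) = 4*x^3 + 3*x^2 - 4*x - 8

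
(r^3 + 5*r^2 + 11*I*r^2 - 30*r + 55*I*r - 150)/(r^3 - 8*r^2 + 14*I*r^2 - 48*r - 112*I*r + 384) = (r^2 + 5*r*(1 + I) + 25*I)/(r^2 + 8*r*(-1 + I) - 64*I)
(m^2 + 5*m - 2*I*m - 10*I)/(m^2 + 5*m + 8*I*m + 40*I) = (m - 2*I)/(m + 8*I)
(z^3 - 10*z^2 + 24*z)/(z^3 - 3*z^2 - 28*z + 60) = z*(z - 4)/(z^2 + 3*z - 10)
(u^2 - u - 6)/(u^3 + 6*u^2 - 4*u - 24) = (u - 3)/(u^2 + 4*u - 12)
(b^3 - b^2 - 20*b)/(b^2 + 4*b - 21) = b*(b^2 - b - 20)/(b^2 + 4*b - 21)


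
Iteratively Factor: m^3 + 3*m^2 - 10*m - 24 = (m + 4)*(m^2 - m - 6) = (m + 2)*(m + 4)*(m - 3)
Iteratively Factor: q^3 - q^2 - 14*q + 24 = (q - 2)*(q^2 + q - 12) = (q - 2)*(q + 4)*(q - 3)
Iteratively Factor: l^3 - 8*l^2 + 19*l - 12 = (l - 3)*(l^2 - 5*l + 4) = (l - 3)*(l - 1)*(l - 4)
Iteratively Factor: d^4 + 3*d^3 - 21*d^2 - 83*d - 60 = (d + 4)*(d^3 - d^2 - 17*d - 15) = (d + 3)*(d + 4)*(d^2 - 4*d - 5) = (d + 1)*(d + 3)*(d + 4)*(d - 5)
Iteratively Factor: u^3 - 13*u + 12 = (u + 4)*(u^2 - 4*u + 3) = (u - 1)*(u + 4)*(u - 3)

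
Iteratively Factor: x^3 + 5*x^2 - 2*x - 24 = (x + 4)*(x^2 + x - 6) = (x - 2)*(x + 4)*(x + 3)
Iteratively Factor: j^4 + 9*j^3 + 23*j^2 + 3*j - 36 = (j + 3)*(j^3 + 6*j^2 + 5*j - 12) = (j - 1)*(j + 3)*(j^2 + 7*j + 12) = (j - 1)*(j + 3)^2*(j + 4)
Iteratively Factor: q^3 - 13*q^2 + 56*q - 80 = (q - 4)*(q^2 - 9*q + 20) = (q - 4)^2*(q - 5)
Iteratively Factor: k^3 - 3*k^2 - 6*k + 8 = (k - 4)*(k^2 + k - 2) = (k - 4)*(k - 1)*(k + 2)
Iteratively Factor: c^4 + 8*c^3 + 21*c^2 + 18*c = (c + 2)*(c^3 + 6*c^2 + 9*c) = (c + 2)*(c + 3)*(c^2 + 3*c) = c*(c + 2)*(c + 3)*(c + 3)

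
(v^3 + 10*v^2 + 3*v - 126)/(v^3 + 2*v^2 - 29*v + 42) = (v + 6)/(v - 2)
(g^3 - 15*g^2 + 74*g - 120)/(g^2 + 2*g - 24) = (g^2 - 11*g + 30)/(g + 6)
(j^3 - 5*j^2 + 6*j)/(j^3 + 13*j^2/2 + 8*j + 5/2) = 2*j*(j^2 - 5*j + 6)/(2*j^3 + 13*j^2 + 16*j + 5)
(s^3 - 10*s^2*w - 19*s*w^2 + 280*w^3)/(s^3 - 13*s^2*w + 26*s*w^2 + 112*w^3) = (s + 5*w)/(s + 2*w)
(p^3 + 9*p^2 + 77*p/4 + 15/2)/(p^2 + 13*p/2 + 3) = p + 5/2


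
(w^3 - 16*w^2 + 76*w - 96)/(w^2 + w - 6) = (w^2 - 14*w + 48)/(w + 3)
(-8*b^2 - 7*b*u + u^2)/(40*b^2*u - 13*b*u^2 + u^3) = (b + u)/(u*(-5*b + u))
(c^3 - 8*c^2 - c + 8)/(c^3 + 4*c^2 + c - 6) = (c^2 - 7*c - 8)/(c^2 + 5*c + 6)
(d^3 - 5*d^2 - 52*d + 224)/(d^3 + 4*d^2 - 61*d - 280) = (d - 4)/(d + 5)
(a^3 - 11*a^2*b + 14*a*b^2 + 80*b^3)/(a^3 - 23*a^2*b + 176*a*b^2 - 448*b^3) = (a^2 - 3*a*b - 10*b^2)/(a^2 - 15*a*b + 56*b^2)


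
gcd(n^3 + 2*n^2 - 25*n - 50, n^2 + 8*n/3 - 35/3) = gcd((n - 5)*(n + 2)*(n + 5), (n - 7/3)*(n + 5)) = n + 5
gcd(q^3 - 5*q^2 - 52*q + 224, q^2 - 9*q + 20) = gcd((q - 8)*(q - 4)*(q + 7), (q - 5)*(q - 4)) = q - 4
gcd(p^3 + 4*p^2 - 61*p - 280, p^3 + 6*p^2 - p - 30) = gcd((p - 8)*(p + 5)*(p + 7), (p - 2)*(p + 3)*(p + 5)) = p + 5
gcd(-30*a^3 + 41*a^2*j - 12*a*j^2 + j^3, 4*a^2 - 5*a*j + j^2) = a - j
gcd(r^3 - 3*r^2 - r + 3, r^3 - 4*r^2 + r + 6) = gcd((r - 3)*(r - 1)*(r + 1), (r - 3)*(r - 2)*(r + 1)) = r^2 - 2*r - 3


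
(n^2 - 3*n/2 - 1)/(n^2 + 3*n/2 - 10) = (2*n^2 - 3*n - 2)/(2*n^2 + 3*n - 20)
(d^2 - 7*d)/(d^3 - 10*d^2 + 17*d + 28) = d/(d^2 - 3*d - 4)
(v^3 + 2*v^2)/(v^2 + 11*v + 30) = v^2*(v + 2)/(v^2 + 11*v + 30)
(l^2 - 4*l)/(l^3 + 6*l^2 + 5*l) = (l - 4)/(l^2 + 6*l + 5)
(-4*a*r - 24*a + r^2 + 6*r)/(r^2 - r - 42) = (-4*a + r)/(r - 7)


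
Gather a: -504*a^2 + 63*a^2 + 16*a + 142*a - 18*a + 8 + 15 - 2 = -441*a^2 + 140*a + 21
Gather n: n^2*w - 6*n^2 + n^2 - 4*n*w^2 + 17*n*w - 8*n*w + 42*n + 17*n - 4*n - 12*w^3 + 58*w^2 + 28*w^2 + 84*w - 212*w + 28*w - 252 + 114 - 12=n^2*(w - 5) + n*(-4*w^2 + 9*w + 55) - 12*w^3 + 86*w^2 - 100*w - 150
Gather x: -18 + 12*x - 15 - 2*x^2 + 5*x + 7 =-2*x^2 + 17*x - 26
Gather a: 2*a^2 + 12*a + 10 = 2*a^2 + 12*a + 10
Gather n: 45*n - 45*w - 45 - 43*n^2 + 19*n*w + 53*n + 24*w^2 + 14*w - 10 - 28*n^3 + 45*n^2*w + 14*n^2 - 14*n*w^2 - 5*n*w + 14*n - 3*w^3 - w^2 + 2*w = -28*n^3 + n^2*(45*w - 29) + n*(-14*w^2 + 14*w + 112) - 3*w^3 + 23*w^2 - 29*w - 55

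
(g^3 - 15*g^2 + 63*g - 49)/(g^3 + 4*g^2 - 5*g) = (g^2 - 14*g + 49)/(g*(g + 5))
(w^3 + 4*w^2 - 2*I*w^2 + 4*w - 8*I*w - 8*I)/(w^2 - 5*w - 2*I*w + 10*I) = (w^2 + 4*w + 4)/(w - 5)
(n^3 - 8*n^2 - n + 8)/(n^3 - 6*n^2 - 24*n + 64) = (n^2 - 1)/(n^2 + 2*n - 8)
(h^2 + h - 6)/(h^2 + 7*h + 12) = (h - 2)/(h + 4)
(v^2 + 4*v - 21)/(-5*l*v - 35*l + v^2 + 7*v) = (v - 3)/(-5*l + v)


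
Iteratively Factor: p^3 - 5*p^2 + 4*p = (p - 1)*(p^2 - 4*p) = (p - 4)*(p - 1)*(p)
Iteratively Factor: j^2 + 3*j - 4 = (j + 4)*(j - 1)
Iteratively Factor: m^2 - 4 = (m + 2)*(m - 2)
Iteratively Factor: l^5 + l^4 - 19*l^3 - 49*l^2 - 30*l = (l + 2)*(l^4 - l^3 - 17*l^2 - 15*l) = (l - 5)*(l + 2)*(l^3 + 4*l^2 + 3*l) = l*(l - 5)*(l + 2)*(l^2 + 4*l + 3) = l*(l - 5)*(l + 1)*(l + 2)*(l + 3)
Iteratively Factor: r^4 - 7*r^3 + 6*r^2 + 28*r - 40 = (r + 2)*(r^3 - 9*r^2 + 24*r - 20) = (r - 5)*(r + 2)*(r^2 - 4*r + 4) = (r - 5)*(r - 2)*(r + 2)*(r - 2)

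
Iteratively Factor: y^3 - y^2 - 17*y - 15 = (y - 5)*(y^2 + 4*y + 3) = (y - 5)*(y + 3)*(y + 1)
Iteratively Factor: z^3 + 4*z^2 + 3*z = (z)*(z^2 + 4*z + 3) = z*(z + 1)*(z + 3)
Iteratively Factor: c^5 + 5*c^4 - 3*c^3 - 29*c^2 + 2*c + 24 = (c + 4)*(c^4 + c^3 - 7*c^2 - c + 6) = (c - 1)*(c + 4)*(c^3 + 2*c^2 - 5*c - 6) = (c - 1)*(c + 1)*(c + 4)*(c^2 + c - 6) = (c - 2)*(c - 1)*(c + 1)*(c + 4)*(c + 3)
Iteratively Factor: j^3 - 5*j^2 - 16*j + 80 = (j - 4)*(j^2 - j - 20) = (j - 4)*(j + 4)*(j - 5)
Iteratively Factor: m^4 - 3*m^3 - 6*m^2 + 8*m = (m)*(m^3 - 3*m^2 - 6*m + 8) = m*(m + 2)*(m^2 - 5*m + 4) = m*(m - 4)*(m + 2)*(m - 1)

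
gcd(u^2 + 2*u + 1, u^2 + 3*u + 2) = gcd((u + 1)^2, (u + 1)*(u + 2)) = u + 1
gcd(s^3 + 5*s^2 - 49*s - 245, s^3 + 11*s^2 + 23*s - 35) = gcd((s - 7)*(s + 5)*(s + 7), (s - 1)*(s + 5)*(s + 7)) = s^2 + 12*s + 35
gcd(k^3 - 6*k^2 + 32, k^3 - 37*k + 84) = k - 4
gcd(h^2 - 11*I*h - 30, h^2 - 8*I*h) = 1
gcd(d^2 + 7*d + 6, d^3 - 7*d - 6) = d + 1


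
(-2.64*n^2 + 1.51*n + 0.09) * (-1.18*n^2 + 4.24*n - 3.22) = 3.1152*n^4 - 12.9754*n^3 + 14.797*n^2 - 4.4806*n - 0.2898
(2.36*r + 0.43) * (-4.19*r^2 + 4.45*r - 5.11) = -9.8884*r^3 + 8.7003*r^2 - 10.1461*r - 2.1973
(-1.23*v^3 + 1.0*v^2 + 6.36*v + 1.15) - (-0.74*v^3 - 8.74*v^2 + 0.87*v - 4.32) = -0.49*v^3 + 9.74*v^2 + 5.49*v + 5.47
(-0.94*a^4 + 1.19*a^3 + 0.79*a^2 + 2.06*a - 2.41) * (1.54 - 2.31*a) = 2.1714*a^5 - 4.1965*a^4 + 0.00769999999999982*a^3 - 3.542*a^2 + 8.7395*a - 3.7114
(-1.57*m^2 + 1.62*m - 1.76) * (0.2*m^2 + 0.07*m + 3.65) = -0.314*m^4 + 0.2141*m^3 - 5.9691*m^2 + 5.7898*m - 6.424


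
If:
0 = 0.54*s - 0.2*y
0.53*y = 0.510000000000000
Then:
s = 0.36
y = 0.96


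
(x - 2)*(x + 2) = x^2 - 4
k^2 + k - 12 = (k - 3)*(k + 4)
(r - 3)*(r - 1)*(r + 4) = r^3 - 13*r + 12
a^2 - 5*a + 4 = (a - 4)*(a - 1)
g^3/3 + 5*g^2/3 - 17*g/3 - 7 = (g/3 + 1/3)*(g - 3)*(g + 7)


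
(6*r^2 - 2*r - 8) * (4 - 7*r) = -42*r^3 + 38*r^2 + 48*r - 32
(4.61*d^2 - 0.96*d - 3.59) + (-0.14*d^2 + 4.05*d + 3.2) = 4.47*d^2 + 3.09*d - 0.39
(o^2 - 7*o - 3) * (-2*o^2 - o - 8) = -2*o^4 + 13*o^3 + 5*o^2 + 59*o + 24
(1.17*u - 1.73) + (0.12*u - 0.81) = 1.29*u - 2.54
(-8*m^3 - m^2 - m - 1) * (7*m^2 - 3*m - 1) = -56*m^5 + 17*m^4 + 4*m^3 - 3*m^2 + 4*m + 1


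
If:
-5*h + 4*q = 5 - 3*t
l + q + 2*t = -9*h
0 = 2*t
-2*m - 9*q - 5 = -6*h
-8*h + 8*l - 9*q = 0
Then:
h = -17/81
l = 73/81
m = -409/54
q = 80/81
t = 0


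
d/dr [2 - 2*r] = -2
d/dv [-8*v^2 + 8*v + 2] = 8 - 16*v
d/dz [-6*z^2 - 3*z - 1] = -12*z - 3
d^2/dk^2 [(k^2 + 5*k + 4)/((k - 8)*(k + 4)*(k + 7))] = 2*(k^3 + 3*k^2 + 165*k + 1)/(k^6 - 3*k^5 - 165*k^4 + 335*k^3 + 9240*k^2 - 9408*k - 175616)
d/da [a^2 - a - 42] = 2*a - 1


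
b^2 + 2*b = b*(b + 2)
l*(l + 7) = l^2 + 7*l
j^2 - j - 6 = (j - 3)*(j + 2)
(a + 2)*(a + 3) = a^2 + 5*a + 6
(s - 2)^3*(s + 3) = s^4 - 3*s^3 - 6*s^2 + 28*s - 24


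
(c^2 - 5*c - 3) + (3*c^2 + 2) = 4*c^2 - 5*c - 1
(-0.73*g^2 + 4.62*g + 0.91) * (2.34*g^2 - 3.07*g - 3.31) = -1.7082*g^4 + 13.0519*g^3 - 9.6377*g^2 - 18.0859*g - 3.0121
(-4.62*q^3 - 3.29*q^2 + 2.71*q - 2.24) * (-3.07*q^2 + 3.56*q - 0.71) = 14.1834*q^5 - 6.3469*q^4 - 16.7519*q^3 + 18.8603*q^2 - 9.8985*q + 1.5904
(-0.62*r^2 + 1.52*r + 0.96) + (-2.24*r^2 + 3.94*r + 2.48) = -2.86*r^2 + 5.46*r + 3.44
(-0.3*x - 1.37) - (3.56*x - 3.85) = 2.48 - 3.86*x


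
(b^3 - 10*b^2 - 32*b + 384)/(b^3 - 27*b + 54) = (b^2 - 16*b + 64)/(b^2 - 6*b + 9)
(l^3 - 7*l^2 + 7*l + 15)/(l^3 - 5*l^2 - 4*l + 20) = (l^2 - 2*l - 3)/(l^2 - 4)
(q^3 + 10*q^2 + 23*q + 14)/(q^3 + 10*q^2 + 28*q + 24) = (q^2 + 8*q + 7)/(q^2 + 8*q + 12)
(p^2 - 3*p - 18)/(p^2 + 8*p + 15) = (p - 6)/(p + 5)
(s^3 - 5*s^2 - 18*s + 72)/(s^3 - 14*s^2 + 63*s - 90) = (s + 4)/(s - 5)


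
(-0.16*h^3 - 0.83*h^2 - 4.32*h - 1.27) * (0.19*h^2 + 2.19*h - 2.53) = -0.0304*h^5 - 0.5081*h^4 - 2.2337*h^3 - 7.6022*h^2 + 8.1483*h + 3.2131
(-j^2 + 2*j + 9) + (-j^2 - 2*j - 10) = -2*j^2 - 1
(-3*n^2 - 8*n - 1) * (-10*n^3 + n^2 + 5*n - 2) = 30*n^5 + 77*n^4 - 13*n^3 - 35*n^2 + 11*n + 2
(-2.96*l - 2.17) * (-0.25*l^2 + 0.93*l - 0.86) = 0.74*l^3 - 2.2103*l^2 + 0.5275*l + 1.8662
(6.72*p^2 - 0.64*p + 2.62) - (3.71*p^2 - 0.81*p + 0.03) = 3.01*p^2 + 0.17*p + 2.59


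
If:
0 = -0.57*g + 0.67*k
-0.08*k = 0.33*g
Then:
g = 0.00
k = 0.00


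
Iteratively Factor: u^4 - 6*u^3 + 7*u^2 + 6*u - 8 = (u + 1)*(u^3 - 7*u^2 + 14*u - 8) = (u - 1)*(u + 1)*(u^2 - 6*u + 8) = (u - 2)*(u - 1)*(u + 1)*(u - 4)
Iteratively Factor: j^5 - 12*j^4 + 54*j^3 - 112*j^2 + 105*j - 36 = (j - 1)*(j^4 - 11*j^3 + 43*j^2 - 69*j + 36) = (j - 1)^2*(j^3 - 10*j^2 + 33*j - 36) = (j - 3)*(j - 1)^2*(j^2 - 7*j + 12) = (j - 4)*(j - 3)*(j - 1)^2*(j - 3)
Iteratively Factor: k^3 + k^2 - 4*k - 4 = (k + 2)*(k^2 - k - 2) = (k + 1)*(k + 2)*(k - 2)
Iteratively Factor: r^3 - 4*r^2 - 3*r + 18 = (r + 2)*(r^2 - 6*r + 9) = (r - 3)*(r + 2)*(r - 3)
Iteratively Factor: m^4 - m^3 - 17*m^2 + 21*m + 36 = (m - 3)*(m^3 + 2*m^2 - 11*m - 12) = (m - 3)^2*(m^2 + 5*m + 4) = (m - 3)^2*(m + 4)*(m + 1)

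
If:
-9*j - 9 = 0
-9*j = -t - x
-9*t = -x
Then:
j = -1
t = -9/10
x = -81/10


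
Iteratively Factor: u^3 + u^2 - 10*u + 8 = (u - 1)*(u^2 + 2*u - 8) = (u - 1)*(u + 4)*(u - 2)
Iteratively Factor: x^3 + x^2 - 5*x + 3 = (x - 1)*(x^2 + 2*x - 3) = (x - 1)*(x + 3)*(x - 1)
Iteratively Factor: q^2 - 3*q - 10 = (q + 2)*(q - 5)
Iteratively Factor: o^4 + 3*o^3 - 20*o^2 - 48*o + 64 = (o + 4)*(o^3 - o^2 - 16*o + 16) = (o + 4)^2*(o^2 - 5*o + 4) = (o - 4)*(o + 4)^2*(o - 1)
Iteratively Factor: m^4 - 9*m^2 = (m + 3)*(m^3 - 3*m^2) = (m - 3)*(m + 3)*(m^2) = m*(m - 3)*(m + 3)*(m)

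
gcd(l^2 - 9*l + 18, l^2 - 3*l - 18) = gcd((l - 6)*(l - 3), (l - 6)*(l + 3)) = l - 6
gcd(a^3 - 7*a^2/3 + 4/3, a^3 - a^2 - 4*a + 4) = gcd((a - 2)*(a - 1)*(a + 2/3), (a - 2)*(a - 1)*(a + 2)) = a^2 - 3*a + 2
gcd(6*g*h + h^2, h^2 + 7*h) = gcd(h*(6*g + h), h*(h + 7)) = h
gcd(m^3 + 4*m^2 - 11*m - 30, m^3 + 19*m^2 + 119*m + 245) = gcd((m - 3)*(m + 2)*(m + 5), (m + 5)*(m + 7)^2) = m + 5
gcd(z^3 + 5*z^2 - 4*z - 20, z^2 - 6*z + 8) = z - 2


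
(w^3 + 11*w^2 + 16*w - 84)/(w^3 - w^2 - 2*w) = (w^2 + 13*w + 42)/(w*(w + 1))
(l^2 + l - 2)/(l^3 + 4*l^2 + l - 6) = 1/(l + 3)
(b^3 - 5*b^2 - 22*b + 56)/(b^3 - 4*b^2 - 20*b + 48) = (b - 7)/(b - 6)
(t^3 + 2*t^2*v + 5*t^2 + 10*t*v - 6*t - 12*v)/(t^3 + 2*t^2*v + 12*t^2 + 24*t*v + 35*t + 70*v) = (t^2 + 5*t - 6)/(t^2 + 12*t + 35)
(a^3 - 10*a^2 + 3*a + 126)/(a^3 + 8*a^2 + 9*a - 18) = (a^2 - 13*a + 42)/(a^2 + 5*a - 6)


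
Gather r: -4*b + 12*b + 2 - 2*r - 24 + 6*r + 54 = 8*b + 4*r + 32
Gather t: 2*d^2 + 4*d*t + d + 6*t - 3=2*d^2 + d + t*(4*d + 6) - 3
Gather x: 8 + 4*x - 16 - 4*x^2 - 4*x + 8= -4*x^2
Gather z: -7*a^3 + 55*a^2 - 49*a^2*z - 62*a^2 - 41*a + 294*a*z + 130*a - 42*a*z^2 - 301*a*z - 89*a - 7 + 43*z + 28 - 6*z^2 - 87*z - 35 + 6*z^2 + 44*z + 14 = -7*a^3 - 7*a^2 - 42*a*z^2 + z*(-49*a^2 - 7*a)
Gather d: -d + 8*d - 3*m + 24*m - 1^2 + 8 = 7*d + 21*m + 7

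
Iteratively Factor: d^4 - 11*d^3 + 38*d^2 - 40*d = (d - 2)*(d^3 - 9*d^2 + 20*d) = (d - 5)*(d - 2)*(d^2 - 4*d) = (d - 5)*(d - 4)*(d - 2)*(d)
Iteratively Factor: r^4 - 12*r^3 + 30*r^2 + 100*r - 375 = (r + 3)*(r^3 - 15*r^2 + 75*r - 125) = (r - 5)*(r + 3)*(r^2 - 10*r + 25) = (r - 5)^2*(r + 3)*(r - 5)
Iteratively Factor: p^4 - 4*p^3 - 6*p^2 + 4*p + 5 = (p - 1)*(p^3 - 3*p^2 - 9*p - 5) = (p - 5)*(p - 1)*(p^2 + 2*p + 1) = (p - 5)*(p - 1)*(p + 1)*(p + 1)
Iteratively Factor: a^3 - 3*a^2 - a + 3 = (a - 1)*(a^2 - 2*a - 3) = (a - 3)*(a - 1)*(a + 1)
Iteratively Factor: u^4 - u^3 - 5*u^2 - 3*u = (u)*(u^3 - u^2 - 5*u - 3) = u*(u + 1)*(u^2 - 2*u - 3) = u*(u - 3)*(u + 1)*(u + 1)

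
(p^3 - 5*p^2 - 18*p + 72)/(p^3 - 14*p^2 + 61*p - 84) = (p^2 - 2*p - 24)/(p^2 - 11*p + 28)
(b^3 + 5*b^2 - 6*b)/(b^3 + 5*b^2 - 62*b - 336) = b*(b - 1)/(b^2 - b - 56)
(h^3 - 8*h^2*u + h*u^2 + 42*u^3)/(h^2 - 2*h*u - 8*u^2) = (-h^2 + 10*h*u - 21*u^2)/(-h + 4*u)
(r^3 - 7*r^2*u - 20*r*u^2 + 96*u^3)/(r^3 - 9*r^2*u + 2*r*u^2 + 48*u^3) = (r + 4*u)/(r + 2*u)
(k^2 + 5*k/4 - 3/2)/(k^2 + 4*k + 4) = (k - 3/4)/(k + 2)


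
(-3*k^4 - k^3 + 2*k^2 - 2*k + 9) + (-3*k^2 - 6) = -3*k^4 - k^3 - k^2 - 2*k + 3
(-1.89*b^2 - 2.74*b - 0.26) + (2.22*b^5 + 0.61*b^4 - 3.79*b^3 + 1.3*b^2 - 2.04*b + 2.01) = 2.22*b^5 + 0.61*b^4 - 3.79*b^3 - 0.59*b^2 - 4.78*b + 1.75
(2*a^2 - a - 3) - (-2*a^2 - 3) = 4*a^2 - a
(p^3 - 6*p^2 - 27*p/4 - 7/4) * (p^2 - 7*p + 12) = p^5 - 13*p^4 + 189*p^3/4 - 53*p^2/2 - 275*p/4 - 21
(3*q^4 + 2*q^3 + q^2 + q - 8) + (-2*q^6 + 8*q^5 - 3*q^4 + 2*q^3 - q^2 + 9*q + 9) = -2*q^6 + 8*q^5 + 4*q^3 + 10*q + 1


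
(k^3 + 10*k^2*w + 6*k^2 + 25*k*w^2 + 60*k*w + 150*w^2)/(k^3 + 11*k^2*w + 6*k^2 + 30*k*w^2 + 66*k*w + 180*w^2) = (k + 5*w)/(k + 6*w)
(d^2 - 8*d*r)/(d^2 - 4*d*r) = (d - 8*r)/(d - 4*r)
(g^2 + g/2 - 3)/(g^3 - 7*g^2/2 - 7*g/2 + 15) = (2*g - 3)/(2*g^2 - 11*g + 15)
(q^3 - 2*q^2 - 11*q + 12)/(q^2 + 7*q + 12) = (q^2 - 5*q + 4)/(q + 4)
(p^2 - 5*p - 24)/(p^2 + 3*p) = (p - 8)/p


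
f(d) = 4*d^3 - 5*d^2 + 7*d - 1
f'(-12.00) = 1855.00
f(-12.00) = -7717.00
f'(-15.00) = 2857.00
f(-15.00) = -14731.00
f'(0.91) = 7.84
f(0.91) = 4.24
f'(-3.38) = 177.89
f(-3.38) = -236.24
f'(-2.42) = 101.48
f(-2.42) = -103.91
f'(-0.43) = 13.52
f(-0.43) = -5.25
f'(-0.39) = 12.73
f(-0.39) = -4.73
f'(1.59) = 21.44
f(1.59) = 13.57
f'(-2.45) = 103.53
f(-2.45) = -106.99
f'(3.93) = 153.04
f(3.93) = 192.08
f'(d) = 12*d^2 - 10*d + 7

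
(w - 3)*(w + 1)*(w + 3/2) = w^3 - w^2/2 - 6*w - 9/2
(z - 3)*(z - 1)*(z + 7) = z^3 + 3*z^2 - 25*z + 21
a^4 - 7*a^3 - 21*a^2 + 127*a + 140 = (a - 7)*(a - 5)*(a + 1)*(a + 4)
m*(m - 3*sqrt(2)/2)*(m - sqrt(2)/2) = m^3 - 2*sqrt(2)*m^2 + 3*m/2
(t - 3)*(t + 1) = t^2 - 2*t - 3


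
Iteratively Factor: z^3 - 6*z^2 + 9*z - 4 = (z - 4)*(z^2 - 2*z + 1) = (z - 4)*(z - 1)*(z - 1)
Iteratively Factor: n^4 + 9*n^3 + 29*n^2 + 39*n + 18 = (n + 3)*(n^3 + 6*n^2 + 11*n + 6) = (n + 3)^2*(n^2 + 3*n + 2) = (n + 1)*(n + 3)^2*(n + 2)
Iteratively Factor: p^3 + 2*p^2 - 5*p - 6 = (p + 1)*(p^2 + p - 6) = (p - 2)*(p + 1)*(p + 3)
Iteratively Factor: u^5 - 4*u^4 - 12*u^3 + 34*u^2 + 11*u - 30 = (u + 1)*(u^4 - 5*u^3 - 7*u^2 + 41*u - 30) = (u - 2)*(u + 1)*(u^3 - 3*u^2 - 13*u + 15) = (u - 5)*(u - 2)*(u + 1)*(u^2 + 2*u - 3) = (u - 5)*(u - 2)*(u + 1)*(u + 3)*(u - 1)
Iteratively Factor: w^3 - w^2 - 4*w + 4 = (w + 2)*(w^2 - 3*w + 2) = (w - 1)*(w + 2)*(w - 2)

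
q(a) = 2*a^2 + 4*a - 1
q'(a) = 4*a + 4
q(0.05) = -0.80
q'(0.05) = 4.20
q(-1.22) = -2.90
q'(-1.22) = -0.88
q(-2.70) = 2.78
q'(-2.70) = -6.80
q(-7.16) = 72.89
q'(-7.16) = -24.64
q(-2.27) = 0.23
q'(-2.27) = -5.08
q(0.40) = 0.92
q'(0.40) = 5.60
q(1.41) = 8.62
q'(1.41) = 9.64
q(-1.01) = -3.00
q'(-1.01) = -0.04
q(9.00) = 197.00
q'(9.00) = 40.00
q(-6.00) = 47.00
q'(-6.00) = -20.00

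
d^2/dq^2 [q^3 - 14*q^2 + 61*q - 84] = 6*q - 28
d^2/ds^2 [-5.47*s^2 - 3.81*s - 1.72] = -10.9400000000000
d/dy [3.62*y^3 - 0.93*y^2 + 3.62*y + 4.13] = 10.86*y^2 - 1.86*y + 3.62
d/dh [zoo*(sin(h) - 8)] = zoo*cos(h)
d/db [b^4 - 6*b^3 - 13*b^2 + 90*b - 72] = 4*b^3 - 18*b^2 - 26*b + 90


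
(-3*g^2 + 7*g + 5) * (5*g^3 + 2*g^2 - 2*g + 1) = -15*g^5 + 29*g^4 + 45*g^3 - 7*g^2 - 3*g + 5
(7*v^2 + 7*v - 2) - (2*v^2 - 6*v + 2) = 5*v^2 + 13*v - 4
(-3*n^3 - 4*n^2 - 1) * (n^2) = -3*n^5 - 4*n^4 - n^2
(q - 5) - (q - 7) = 2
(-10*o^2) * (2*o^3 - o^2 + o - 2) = -20*o^5 + 10*o^4 - 10*o^3 + 20*o^2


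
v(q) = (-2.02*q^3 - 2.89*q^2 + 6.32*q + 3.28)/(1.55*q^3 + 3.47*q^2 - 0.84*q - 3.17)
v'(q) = (-6.06*q^2 - 5.78*q + 6.32)/(1.55*q^3 + 3.47*q^2 - 0.84*q - 3.17) + (-4.65*q^2 - 6.94*q + 0.84)*(-2.02*q^3 - 2.89*q^2 + 6.32*q + 3.28)/(1.55*q^3 + 3.47*q^2 - 0.84*q - 3.17)^2 = (-2.5299*q^4 - 16.1984*q^3 - 15.5446*q^2 - 4.4406*q - 17.2792)/(2.4025*q^6 + 10.757*q^5 + 9.4369*q^4 - 15.6566*q^3 - 21.2942*q^2 + 5.3256*q + 10.0489)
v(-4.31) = -1.42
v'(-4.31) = 0.04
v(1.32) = 0.36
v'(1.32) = -3.35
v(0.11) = -1.22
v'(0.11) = -1.74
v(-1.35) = -11.69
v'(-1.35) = -36.26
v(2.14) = -0.62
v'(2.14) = -0.45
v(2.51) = -0.75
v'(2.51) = -0.29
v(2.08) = -0.59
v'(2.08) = -0.50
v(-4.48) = -1.43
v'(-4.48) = 0.03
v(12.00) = -1.21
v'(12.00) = -0.01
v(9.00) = -1.18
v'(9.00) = -0.02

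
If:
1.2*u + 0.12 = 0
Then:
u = -0.10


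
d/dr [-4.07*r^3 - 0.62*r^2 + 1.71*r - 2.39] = -12.21*r^2 - 1.24*r + 1.71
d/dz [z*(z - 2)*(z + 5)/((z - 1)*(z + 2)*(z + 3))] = (z^4 + 22*z^3 + 25*z^2 - 36*z + 60)/(z^6 + 8*z^5 + 18*z^4 - 4*z^3 - 47*z^2 - 12*z + 36)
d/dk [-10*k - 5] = -10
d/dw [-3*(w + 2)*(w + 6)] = -6*w - 24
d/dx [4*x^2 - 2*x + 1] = 8*x - 2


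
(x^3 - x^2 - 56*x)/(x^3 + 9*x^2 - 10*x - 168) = x*(x - 8)/(x^2 + 2*x - 24)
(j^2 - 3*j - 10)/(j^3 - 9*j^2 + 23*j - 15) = (j + 2)/(j^2 - 4*j + 3)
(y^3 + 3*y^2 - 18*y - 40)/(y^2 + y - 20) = y + 2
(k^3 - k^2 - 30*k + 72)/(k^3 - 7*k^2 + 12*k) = (k + 6)/k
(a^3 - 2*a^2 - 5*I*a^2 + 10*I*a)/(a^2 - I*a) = (a^2 - 2*a - 5*I*a + 10*I)/(a - I)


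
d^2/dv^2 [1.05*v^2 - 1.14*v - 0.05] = 2.10000000000000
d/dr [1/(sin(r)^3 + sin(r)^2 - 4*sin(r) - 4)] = (-3*sin(r)^2 - 2*sin(r) + 4)*cos(r)/(sin(r)^3 + sin(r)^2 - 4*sin(r) - 4)^2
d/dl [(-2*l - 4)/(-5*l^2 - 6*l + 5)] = 2*(5*l^2 + 6*l - 2*(l + 2)*(5*l + 3) - 5)/(5*l^2 + 6*l - 5)^2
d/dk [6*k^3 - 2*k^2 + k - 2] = 18*k^2 - 4*k + 1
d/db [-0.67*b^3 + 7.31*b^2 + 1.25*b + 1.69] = -2.01*b^2 + 14.62*b + 1.25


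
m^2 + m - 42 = (m - 6)*(m + 7)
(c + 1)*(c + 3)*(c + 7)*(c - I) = c^4 + 11*c^3 - I*c^3 + 31*c^2 - 11*I*c^2 + 21*c - 31*I*c - 21*I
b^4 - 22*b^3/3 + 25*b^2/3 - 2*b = b*(b - 6)*(b - 1)*(b - 1/3)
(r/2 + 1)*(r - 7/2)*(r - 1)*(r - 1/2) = r^4/2 - 3*r^3/2 - 17*r^2/8 + 39*r/8 - 7/4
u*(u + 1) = u^2 + u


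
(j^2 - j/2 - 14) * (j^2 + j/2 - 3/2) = j^4 - 63*j^2/4 - 25*j/4 + 21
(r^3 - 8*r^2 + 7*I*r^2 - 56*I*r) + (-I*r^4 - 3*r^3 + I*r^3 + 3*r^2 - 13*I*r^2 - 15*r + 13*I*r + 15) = -I*r^4 - 2*r^3 + I*r^3 - 5*r^2 - 6*I*r^2 - 15*r - 43*I*r + 15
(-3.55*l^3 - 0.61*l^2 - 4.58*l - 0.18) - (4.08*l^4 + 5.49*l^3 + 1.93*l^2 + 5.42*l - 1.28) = -4.08*l^4 - 9.04*l^3 - 2.54*l^2 - 10.0*l + 1.1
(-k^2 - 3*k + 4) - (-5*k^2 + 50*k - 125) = 4*k^2 - 53*k + 129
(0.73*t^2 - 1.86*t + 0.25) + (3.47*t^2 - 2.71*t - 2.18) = 4.2*t^2 - 4.57*t - 1.93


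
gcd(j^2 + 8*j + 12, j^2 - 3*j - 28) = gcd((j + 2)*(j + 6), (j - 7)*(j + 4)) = 1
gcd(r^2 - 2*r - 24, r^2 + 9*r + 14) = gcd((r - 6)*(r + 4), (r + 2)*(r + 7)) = 1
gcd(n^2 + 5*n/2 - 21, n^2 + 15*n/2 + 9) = n + 6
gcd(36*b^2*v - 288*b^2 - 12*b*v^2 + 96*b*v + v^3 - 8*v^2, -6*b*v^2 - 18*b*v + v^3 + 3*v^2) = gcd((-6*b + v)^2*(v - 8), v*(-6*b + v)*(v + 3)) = -6*b + v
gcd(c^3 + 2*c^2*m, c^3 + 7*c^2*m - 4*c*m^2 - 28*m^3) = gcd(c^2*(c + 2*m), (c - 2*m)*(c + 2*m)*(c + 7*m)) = c + 2*m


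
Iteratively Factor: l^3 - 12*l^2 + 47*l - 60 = (l - 5)*(l^2 - 7*l + 12) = (l - 5)*(l - 3)*(l - 4)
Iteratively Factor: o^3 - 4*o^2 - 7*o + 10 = (o + 2)*(o^2 - 6*o + 5) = (o - 1)*(o + 2)*(o - 5)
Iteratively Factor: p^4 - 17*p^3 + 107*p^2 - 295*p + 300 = (p - 4)*(p^3 - 13*p^2 + 55*p - 75) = (p - 5)*(p - 4)*(p^2 - 8*p + 15) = (p - 5)*(p - 4)*(p - 3)*(p - 5)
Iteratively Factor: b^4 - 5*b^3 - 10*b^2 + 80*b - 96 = (b - 2)*(b^3 - 3*b^2 - 16*b + 48) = (b - 4)*(b - 2)*(b^2 + b - 12) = (b - 4)*(b - 3)*(b - 2)*(b + 4)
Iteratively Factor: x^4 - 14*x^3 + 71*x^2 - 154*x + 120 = (x - 5)*(x^3 - 9*x^2 + 26*x - 24) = (x - 5)*(x - 2)*(x^2 - 7*x + 12) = (x - 5)*(x - 3)*(x - 2)*(x - 4)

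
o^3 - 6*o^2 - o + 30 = (o - 5)*(o - 3)*(o + 2)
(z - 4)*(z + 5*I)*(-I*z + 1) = -I*z^3 + 6*z^2 + 4*I*z^2 - 24*z + 5*I*z - 20*I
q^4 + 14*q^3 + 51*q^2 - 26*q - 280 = (q - 2)*(q + 4)*(q + 5)*(q + 7)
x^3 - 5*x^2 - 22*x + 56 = (x - 7)*(x - 2)*(x + 4)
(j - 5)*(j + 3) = j^2 - 2*j - 15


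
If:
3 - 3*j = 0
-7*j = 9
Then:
No Solution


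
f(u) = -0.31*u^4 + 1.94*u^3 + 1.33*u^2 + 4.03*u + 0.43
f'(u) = -1.24*u^3 + 5.82*u^2 + 2.66*u + 4.03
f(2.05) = 25.52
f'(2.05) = 23.26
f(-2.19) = -29.52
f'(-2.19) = 39.14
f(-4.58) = -312.91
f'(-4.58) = 233.06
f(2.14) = 27.66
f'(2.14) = 24.22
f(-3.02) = -78.83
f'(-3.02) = 83.23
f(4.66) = 98.22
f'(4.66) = 17.33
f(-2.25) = -31.95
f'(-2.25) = 41.63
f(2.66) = 41.55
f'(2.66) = 28.95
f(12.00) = -2835.53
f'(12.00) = -1268.69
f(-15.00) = -22002.02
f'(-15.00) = 5458.63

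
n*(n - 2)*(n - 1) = n^3 - 3*n^2 + 2*n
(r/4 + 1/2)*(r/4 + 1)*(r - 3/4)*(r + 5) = r^4/16 + 41*r^3/64 + 119*r^2/64 + 23*r/32 - 15/8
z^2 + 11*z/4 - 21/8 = (z - 3/4)*(z + 7/2)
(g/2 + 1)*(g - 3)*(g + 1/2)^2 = g^4/2 - 27*g^2/8 - 25*g/8 - 3/4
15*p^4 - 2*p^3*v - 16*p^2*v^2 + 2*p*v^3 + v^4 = (-3*p + v)*(-p + v)*(p + v)*(5*p + v)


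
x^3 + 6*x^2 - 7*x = x*(x - 1)*(x + 7)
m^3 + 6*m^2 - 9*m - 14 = (m - 2)*(m + 1)*(m + 7)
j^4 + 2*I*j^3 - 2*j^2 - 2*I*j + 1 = (j - 1)*(j + 1)*(j + I)^2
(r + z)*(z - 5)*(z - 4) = r*z^2 - 9*r*z + 20*r + z^3 - 9*z^2 + 20*z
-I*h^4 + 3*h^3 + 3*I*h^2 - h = h*(h + I)^2*(-I*h + 1)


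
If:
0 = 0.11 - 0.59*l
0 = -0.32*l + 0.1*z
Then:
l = 0.19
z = 0.60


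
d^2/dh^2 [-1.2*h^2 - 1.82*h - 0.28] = -2.40000000000000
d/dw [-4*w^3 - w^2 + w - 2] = -12*w^2 - 2*w + 1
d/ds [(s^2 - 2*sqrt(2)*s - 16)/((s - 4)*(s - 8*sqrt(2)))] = (2*(s - 4)*(s - 8*sqrt(2))*(s - sqrt(2)) + (s - 4)*(-s^2 + 2*sqrt(2)*s + 16) + (s - 8*sqrt(2))*(-s^2 + 2*sqrt(2)*s + 16))/((s - 4)^2*(s - 8*sqrt(2))^2)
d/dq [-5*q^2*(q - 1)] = 5*q*(2 - 3*q)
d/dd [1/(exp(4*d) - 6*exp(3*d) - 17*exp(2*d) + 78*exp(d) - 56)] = (-4*exp(3*d) + 18*exp(2*d) + 34*exp(d) - 78)*exp(d)/(-exp(4*d) + 6*exp(3*d) + 17*exp(2*d) - 78*exp(d) + 56)^2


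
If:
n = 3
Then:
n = 3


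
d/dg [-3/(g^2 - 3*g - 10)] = 3*(2*g - 3)/(-g^2 + 3*g + 10)^2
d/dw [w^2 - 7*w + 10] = 2*w - 7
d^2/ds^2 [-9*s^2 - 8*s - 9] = -18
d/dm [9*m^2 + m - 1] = 18*m + 1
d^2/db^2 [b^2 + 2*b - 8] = 2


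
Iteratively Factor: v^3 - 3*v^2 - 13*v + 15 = (v - 5)*(v^2 + 2*v - 3) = (v - 5)*(v - 1)*(v + 3)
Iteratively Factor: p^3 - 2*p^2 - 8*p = (p)*(p^2 - 2*p - 8) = p*(p - 4)*(p + 2)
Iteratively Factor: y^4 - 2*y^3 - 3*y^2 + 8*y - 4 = (y - 2)*(y^3 - 3*y + 2) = (y - 2)*(y + 2)*(y^2 - 2*y + 1) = (y - 2)*(y - 1)*(y + 2)*(y - 1)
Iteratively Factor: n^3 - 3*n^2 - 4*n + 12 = (n - 2)*(n^2 - n - 6) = (n - 2)*(n + 2)*(n - 3)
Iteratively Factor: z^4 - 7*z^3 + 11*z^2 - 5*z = (z - 5)*(z^3 - 2*z^2 + z) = z*(z - 5)*(z^2 - 2*z + 1) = z*(z - 5)*(z - 1)*(z - 1)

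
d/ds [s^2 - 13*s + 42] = 2*s - 13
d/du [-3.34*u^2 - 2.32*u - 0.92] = -6.68*u - 2.32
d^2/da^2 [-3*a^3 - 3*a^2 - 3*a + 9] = -18*a - 6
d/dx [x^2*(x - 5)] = x*(3*x - 10)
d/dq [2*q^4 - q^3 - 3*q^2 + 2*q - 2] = 8*q^3 - 3*q^2 - 6*q + 2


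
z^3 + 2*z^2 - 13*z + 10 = (z - 2)*(z - 1)*(z + 5)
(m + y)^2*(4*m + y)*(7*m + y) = 28*m^4 + 67*m^3*y + 51*m^2*y^2 + 13*m*y^3 + y^4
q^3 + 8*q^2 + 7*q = q*(q + 1)*(q + 7)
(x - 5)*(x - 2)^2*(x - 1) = x^4 - 10*x^3 + 33*x^2 - 44*x + 20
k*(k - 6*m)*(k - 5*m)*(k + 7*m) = k^4 - 4*k^3*m - 47*k^2*m^2 + 210*k*m^3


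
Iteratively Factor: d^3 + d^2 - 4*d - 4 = (d - 2)*(d^2 + 3*d + 2) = (d - 2)*(d + 1)*(d + 2)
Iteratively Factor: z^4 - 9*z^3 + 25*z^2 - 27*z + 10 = (z - 1)*(z^3 - 8*z^2 + 17*z - 10) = (z - 2)*(z - 1)*(z^2 - 6*z + 5) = (z - 2)*(z - 1)^2*(z - 5)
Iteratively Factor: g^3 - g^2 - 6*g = (g - 3)*(g^2 + 2*g) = g*(g - 3)*(g + 2)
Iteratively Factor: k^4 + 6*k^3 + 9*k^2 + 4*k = (k + 1)*(k^3 + 5*k^2 + 4*k) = (k + 1)*(k + 4)*(k^2 + k) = k*(k + 1)*(k + 4)*(k + 1)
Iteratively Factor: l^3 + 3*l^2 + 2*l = (l + 1)*(l^2 + 2*l) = l*(l + 1)*(l + 2)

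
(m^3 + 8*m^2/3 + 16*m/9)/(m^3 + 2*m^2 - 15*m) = (9*m^2 + 24*m + 16)/(9*(m^2 + 2*m - 15))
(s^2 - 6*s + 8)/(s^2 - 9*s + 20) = (s - 2)/(s - 5)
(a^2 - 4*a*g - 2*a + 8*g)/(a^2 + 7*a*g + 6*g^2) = (a^2 - 4*a*g - 2*a + 8*g)/(a^2 + 7*a*g + 6*g^2)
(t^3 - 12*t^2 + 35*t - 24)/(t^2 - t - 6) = (t^2 - 9*t + 8)/(t + 2)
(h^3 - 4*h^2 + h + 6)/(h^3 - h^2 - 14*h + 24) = (h + 1)/(h + 4)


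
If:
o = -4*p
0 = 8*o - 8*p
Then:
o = 0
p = 0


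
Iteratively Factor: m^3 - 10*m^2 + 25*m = (m - 5)*(m^2 - 5*m) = m*(m - 5)*(m - 5)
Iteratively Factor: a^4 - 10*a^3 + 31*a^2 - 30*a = (a)*(a^3 - 10*a^2 + 31*a - 30) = a*(a - 3)*(a^2 - 7*a + 10) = a*(a - 3)*(a - 2)*(a - 5)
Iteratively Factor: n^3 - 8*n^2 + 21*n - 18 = (n - 2)*(n^2 - 6*n + 9) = (n - 3)*(n - 2)*(n - 3)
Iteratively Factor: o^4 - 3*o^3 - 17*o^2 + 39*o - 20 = (o - 1)*(o^3 - 2*o^2 - 19*o + 20) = (o - 1)*(o + 4)*(o^2 - 6*o + 5) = (o - 5)*(o - 1)*(o + 4)*(o - 1)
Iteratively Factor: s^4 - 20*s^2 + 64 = (s + 2)*(s^3 - 2*s^2 - 16*s + 32) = (s + 2)*(s + 4)*(s^2 - 6*s + 8) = (s - 2)*(s + 2)*(s + 4)*(s - 4)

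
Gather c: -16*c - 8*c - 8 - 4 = -24*c - 12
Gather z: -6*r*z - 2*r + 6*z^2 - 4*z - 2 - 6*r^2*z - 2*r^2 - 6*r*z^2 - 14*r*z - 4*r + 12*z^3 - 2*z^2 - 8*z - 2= -2*r^2 - 6*r + 12*z^3 + z^2*(4 - 6*r) + z*(-6*r^2 - 20*r - 12) - 4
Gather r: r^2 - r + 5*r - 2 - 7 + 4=r^2 + 4*r - 5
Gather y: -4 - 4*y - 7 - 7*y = -11*y - 11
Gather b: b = b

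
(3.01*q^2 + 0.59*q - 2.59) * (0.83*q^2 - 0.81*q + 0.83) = 2.4983*q^4 - 1.9484*q^3 - 0.1293*q^2 + 2.5876*q - 2.1497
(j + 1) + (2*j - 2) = 3*j - 1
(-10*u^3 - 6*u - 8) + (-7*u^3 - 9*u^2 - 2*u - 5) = -17*u^3 - 9*u^2 - 8*u - 13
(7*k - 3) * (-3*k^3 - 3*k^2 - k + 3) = -21*k^4 - 12*k^3 + 2*k^2 + 24*k - 9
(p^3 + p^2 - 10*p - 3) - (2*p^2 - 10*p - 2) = p^3 - p^2 - 1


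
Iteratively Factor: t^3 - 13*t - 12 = (t + 1)*(t^2 - t - 12) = (t + 1)*(t + 3)*(t - 4)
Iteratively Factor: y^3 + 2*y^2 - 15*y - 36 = (y + 3)*(y^2 - y - 12) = (y - 4)*(y + 3)*(y + 3)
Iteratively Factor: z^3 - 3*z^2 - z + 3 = (z - 1)*(z^2 - 2*z - 3) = (z - 3)*(z - 1)*(z + 1)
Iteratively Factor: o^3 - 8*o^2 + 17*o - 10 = (o - 2)*(o^2 - 6*o + 5) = (o - 5)*(o - 2)*(o - 1)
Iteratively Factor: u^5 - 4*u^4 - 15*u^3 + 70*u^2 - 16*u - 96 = (u - 4)*(u^4 - 15*u^2 + 10*u + 24) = (u - 4)*(u + 1)*(u^3 - u^2 - 14*u + 24) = (u - 4)*(u - 2)*(u + 1)*(u^2 + u - 12) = (u - 4)*(u - 2)*(u + 1)*(u + 4)*(u - 3)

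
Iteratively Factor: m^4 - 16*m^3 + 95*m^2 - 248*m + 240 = (m - 3)*(m^3 - 13*m^2 + 56*m - 80) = (m - 5)*(m - 3)*(m^2 - 8*m + 16) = (m - 5)*(m - 4)*(m - 3)*(m - 4)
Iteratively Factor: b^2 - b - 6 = (b - 3)*(b + 2)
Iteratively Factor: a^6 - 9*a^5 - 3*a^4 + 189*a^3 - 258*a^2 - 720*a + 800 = (a - 5)*(a^5 - 4*a^4 - 23*a^3 + 74*a^2 + 112*a - 160) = (a - 5)^2*(a^4 + a^3 - 18*a^2 - 16*a + 32) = (a - 5)^2*(a + 2)*(a^3 - a^2 - 16*a + 16) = (a - 5)^2*(a - 4)*(a + 2)*(a^2 + 3*a - 4) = (a - 5)^2*(a - 4)*(a + 2)*(a + 4)*(a - 1)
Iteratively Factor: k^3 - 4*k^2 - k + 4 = (k + 1)*(k^2 - 5*k + 4) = (k - 1)*(k + 1)*(k - 4)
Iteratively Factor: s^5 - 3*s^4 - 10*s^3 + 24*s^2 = (s + 3)*(s^4 - 6*s^3 + 8*s^2) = s*(s + 3)*(s^3 - 6*s^2 + 8*s) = s^2*(s + 3)*(s^2 - 6*s + 8) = s^2*(s - 2)*(s + 3)*(s - 4)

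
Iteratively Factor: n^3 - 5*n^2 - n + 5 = (n + 1)*(n^2 - 6*n + 5) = (n - 5)*(n + 1)*(n - 1)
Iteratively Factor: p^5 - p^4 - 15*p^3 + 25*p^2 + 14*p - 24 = (p + 4)*(p^4 - 5*p^3 + 5*p^2 + 5*p - 6) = (p - 1)*(p + 4)*(p^3 - 4*p^2 + p + 6) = (p - 3)*(p - 1)*(p + 4)*(p^2 - p - 2) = (p - 3)*(p - 1)*(p + 1)*(p + 4)*(p - 2)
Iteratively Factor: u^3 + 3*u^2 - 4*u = (u + 4)*(u^2 - u) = (u - 1)*(u + 4)*(u)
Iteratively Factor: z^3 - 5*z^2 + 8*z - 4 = (z - 1)*(z^2 - 4*z + 4) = (z - 2)*(z - 1)*(z - 2)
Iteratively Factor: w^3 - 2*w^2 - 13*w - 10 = (w - 5)*(w^2 + 3*w + 2) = (w - 5)*(w + 1)*(w + 2)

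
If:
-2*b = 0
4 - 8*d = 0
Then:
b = 0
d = 1/2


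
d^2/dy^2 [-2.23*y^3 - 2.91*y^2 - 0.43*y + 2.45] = -13.38*y - 5.82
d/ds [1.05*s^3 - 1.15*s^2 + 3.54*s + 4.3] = 3.15*s^2 - 2.3*s + 3.54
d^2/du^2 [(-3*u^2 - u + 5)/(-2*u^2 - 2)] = (u^3 - 24*u^2 - 3*u + 8)/(u^6 + 3*u^4 + 3*u^2 + 1)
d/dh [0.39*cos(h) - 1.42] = -0.39*sin(h)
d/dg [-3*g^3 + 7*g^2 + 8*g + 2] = -9*g^2 + 14*g + 8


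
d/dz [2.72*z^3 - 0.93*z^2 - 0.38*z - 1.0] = 8.16*z^2 - 1.86*z - 0.38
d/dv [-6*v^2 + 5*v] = 5 - 12*v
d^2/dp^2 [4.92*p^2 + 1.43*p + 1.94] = 9.84000000000000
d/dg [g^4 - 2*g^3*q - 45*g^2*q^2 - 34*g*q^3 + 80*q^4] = 4*g^3 - 6*g^2*q - 90*g*q^2 - 34*q^3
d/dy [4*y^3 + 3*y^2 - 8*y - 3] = 12*y^2 + 6*y - 8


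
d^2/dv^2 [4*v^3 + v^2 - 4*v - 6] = 24*v + 2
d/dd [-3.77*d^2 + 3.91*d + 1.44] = 3.91 - 7.54*d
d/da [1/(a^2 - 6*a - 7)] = 2*(3 - a)/(-a^2 + 6*a + 7)^2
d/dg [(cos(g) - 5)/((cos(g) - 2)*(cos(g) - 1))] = (cos(g)^2 - 10*cos(g) + 13)*sin(g)/((cos(g) - 2)^2*(cos(g) - 1)^2)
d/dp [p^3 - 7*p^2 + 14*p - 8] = 3*p^2 - 14*p + 14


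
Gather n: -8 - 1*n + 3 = -n - 5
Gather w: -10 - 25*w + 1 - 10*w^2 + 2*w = -10*w^2 - 23*w - 9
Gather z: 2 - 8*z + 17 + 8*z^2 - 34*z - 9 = 8*z^2 - 42*z + 10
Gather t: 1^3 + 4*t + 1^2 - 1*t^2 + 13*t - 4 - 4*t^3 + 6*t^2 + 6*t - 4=-4*t^3 + 5*t^2 + 23*t - 6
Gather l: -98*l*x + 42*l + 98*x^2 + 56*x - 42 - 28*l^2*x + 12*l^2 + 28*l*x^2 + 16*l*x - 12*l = l^2*(12 - 28*x) + l*(28*x^2 - 82*x + 30) + 98*x^2 + 56*x - 42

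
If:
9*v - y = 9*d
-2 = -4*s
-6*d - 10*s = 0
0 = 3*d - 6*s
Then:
No Solution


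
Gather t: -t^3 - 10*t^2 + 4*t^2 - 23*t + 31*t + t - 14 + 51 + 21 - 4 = -t^3 - 6*t^2 + 9*t + 54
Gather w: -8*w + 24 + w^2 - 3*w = w^2 - 11*w + 24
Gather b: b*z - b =b*(z - 1)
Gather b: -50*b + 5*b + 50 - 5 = 45 - 45*b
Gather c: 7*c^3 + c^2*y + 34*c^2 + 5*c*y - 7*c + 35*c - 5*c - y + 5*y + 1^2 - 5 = 7*c^3 + c^2*(y + 34) + c*(5*y + 23) + 4*y - 4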